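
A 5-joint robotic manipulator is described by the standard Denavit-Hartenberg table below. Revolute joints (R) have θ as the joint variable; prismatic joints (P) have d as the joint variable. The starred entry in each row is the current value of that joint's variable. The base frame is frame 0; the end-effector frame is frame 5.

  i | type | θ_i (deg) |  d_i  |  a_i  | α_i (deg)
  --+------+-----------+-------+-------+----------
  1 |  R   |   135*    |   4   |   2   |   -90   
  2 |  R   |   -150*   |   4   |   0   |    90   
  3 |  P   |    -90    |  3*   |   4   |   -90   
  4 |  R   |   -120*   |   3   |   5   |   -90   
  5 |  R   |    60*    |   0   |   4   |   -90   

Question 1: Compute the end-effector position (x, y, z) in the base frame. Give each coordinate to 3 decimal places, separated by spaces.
-0.969 -3.980 -4.080

after link 1: o_1 = (-1.4142, 1.4142, 4.0000)
after link 2: o_2 = (-4.2426, -1.4142, 4.0000)
after link 3: o_3 = (-0.3536, 0.3536, 1.4019)
after link 4: o_4 = (1.2467, -4.7823, -0.8481)
after link 5: o_5 = (-0.9693, -3.9804, -4.0801)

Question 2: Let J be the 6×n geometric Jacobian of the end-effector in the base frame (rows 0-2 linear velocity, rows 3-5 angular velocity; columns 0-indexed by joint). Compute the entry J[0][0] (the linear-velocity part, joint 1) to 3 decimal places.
3.980

axis z_0 = ẑ; lever o_n−o_0 = (-0.9693,-3.9804,-4.0801)
cross product → J_v[:, 0] = (3.9804,-0.9693,0.0000)
J_ω[:, 0] = z_0
entry J[0][0] = 3.9804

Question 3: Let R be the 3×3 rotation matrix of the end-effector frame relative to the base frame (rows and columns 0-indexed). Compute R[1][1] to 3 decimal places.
-0.436

End-effector y-axis (col 1 of R) = (-0.7891,-0.4356,0.4330)
R[1][1] = -0.4356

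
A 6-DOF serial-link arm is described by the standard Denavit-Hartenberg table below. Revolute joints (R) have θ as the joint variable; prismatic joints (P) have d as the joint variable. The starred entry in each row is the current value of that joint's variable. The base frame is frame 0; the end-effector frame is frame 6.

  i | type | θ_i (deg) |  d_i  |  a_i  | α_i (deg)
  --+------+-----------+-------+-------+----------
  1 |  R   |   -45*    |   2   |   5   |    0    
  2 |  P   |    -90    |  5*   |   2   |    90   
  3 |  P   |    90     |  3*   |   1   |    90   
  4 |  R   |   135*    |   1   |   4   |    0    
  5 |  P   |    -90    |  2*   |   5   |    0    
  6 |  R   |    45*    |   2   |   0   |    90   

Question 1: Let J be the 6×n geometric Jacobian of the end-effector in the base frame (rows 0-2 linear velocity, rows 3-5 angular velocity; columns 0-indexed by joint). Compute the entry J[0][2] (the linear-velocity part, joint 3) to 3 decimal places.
prismatic axis z_2 = (-0.7071,0.7071,0.0000)
J_v[:, 2] = z_2; J_ω[:, 2] = (0,0,0)
entry J[0][2] = -0.7071

-0.707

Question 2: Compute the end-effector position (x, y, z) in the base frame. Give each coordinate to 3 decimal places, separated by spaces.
after link 1: o_1 = (3.5355, -3.5355, 2.0000)
after link 2: o_2 = (2.1213, -4.9497, 7.0000)
after link 3: o_3 = (0.0000, -2.8284, 8.0000)
after link 4: o_4 = (-2.7071, -1.5355, 5.1716)
after link 5: o_5 = (-6.6213, -0.4497, 8.7071)
after link 6: o_6 = (-8.0355, -1.8640, 8.7071)

-8.036 -1.864 8.707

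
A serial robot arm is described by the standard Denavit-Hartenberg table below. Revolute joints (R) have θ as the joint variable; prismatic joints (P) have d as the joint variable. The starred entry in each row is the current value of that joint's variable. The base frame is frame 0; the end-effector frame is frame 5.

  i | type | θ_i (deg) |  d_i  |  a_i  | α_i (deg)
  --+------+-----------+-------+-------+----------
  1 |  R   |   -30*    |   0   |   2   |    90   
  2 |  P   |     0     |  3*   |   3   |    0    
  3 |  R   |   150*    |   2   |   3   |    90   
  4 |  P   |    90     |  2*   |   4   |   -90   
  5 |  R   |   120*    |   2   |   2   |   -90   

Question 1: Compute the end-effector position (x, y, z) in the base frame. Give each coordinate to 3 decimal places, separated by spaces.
-0.304 -9.062 0.732

after link 1: o_1 = (1.7321, -1.0000, 0.0000)
after link 2: o_2 = (2.8301, -5.0981, 0.0000)
after link 3: o_3 = (-0.4199, -5.5311, 1.5000)
after link 4: o_4 = (-1.5538, -9.4952, 3.2321)
after link 5: o_5 = (-0.3038, -9.0622, 0.7321)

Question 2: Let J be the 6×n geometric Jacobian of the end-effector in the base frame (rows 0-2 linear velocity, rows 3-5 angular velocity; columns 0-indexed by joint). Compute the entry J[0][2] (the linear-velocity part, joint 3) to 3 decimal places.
-0.634

axis z_2 = (-0.5000,-0.8660,0.0000); lever o_n−o_2 = (-3.1340,-3.9641,0.7321)
cross product → J_v[:, 2] = (-0.6340,0.3660,-0.7321)
J_ω[:, 2] = z_2
entry J[0][2] = -0.6340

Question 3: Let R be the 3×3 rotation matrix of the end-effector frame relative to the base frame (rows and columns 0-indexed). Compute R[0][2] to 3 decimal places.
0.650

End-effector z-axis (col 2 of R) = (0.6495,0.6250,0.4330)
R[0][2] = 0.6495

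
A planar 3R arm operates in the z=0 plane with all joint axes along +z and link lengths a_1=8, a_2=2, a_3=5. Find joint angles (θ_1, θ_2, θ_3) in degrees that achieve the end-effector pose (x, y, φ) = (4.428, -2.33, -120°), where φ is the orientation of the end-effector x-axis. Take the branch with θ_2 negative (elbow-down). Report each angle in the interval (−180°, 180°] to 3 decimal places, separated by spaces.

30.001 -120.005 -29.996

wrist centre = target − a_3·(cos φ, sin φ) = (6.9280, 2.0001)
cos θ_2 = (51.9977−8²−2²)/(2·8·2) = -0.5001; θ_2 = -120.0048° (elbow-down)
β = atan2(2.0001,6.9280) = 16.1035°; ψ = atan2(-1.7320,6.9999) = -13.8975°
θ_1 = β − ψ = 30.0011°
θ_3 = φ − θ_1 − θ_2 = -29.9963° (wrapped to (-180°,180°])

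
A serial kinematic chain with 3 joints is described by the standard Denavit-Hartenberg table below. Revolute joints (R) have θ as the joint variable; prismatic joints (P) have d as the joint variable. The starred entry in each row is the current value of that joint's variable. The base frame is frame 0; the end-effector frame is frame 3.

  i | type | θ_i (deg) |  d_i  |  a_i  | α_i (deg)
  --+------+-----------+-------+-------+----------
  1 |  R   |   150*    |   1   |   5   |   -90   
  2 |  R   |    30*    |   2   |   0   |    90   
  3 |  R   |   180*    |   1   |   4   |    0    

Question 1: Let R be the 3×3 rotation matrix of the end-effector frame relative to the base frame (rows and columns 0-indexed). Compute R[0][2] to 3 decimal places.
End-effector z-axis (col 2 of R) = (-0.4330,0.2500,0.8660)
R[0][2] = -0.4330

-0.433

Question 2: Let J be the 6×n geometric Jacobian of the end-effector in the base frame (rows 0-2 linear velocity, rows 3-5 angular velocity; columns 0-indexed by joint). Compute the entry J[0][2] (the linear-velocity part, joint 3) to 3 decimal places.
axis z_2 = (-0.4330,0.2500,0.8660); lever o_n−o_2 = (2.5670,-1.4821,2.8660)
cross product → J_v[:, 2] = (2.0000,3.4641,0.0000)
J_ω[:, 2] = z_2
entry J[0][2] = 2.0000

2.000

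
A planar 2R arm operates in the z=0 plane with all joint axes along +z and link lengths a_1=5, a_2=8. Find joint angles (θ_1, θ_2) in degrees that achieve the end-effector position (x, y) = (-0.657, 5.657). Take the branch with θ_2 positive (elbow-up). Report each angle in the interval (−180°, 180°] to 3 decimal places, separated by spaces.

0.003 134.998

cos θ_2 = (32.4333−5²−8²)/(2·5·8) = -0.7071; θ_2 = 134.9981° (elbow-up)
β = atan2(5.6570,-0.6570) = 96.6246°; ψ = atan2(5.6570,-0.6567) = 96.6213°
θ_1 = β − ψ = 0.0033°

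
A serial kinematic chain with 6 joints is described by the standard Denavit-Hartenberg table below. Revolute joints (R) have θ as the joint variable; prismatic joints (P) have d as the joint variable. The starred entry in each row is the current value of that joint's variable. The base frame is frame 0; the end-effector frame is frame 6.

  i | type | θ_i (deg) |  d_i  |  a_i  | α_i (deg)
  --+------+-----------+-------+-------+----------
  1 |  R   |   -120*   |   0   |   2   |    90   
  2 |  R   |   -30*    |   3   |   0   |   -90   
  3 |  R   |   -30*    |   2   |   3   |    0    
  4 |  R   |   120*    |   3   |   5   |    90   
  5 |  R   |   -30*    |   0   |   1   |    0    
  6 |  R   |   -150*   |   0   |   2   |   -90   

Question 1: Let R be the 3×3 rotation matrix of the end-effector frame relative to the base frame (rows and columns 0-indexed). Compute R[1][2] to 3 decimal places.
End-effector z-axis (col 2 of R) = (0.2500,0.4330,-0.8660)
R[1][2] = 0.4330

0.433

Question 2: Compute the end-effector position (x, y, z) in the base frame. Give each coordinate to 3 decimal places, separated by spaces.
-3.799 -5.312 2.598

after link 1: o_1 = (-1.0000, -1.7321, 0.0000)
after link 2: o_2 = (-3.5981, -0.2321, 0.0000)
after link 3: o_3 = (-6.5221, -2.2966, 0.4330)
after link 4: o_4 = (-2.9420, -6.0957, 3.0311)
after link 5: o_5 = (-2.0670, -6.3122, 2.5981)
after link 6: o_6 = (-3.7990, -5.3122, 2.5981)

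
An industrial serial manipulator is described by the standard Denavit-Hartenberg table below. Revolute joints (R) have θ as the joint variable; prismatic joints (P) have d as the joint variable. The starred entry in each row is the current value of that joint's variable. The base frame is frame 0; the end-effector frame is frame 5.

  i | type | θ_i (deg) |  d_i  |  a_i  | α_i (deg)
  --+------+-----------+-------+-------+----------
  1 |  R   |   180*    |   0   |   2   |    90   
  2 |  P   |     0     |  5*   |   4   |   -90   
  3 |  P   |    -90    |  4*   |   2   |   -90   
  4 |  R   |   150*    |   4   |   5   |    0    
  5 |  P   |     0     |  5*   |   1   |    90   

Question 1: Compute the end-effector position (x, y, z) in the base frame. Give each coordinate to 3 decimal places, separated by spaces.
after link 1: o_1 = (-2.0000, 0.0000, 0.0000)
after link 2: o_2 = (-6.0000, 5.0000, 0.0000)
after link 3: o_3 = (-6.0000, 7.0000, 4.0000)
after link 4: o_4 = (-10.0000, 2.6699, 1.5000)
after link 5: o_5 = (-15.0000, 1.8038, 1.0000)

-15.000 1.804 1.000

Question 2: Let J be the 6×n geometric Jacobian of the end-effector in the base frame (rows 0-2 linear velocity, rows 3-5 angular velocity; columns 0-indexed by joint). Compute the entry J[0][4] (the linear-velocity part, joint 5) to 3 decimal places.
-1.000

prismatic axis z_4 = (-1.0000,0.0000,0.0000)
J_v[:, 4] = z_4; J_ω[:, 4] = (0,0,0)
entry J[0][4] = -1.0000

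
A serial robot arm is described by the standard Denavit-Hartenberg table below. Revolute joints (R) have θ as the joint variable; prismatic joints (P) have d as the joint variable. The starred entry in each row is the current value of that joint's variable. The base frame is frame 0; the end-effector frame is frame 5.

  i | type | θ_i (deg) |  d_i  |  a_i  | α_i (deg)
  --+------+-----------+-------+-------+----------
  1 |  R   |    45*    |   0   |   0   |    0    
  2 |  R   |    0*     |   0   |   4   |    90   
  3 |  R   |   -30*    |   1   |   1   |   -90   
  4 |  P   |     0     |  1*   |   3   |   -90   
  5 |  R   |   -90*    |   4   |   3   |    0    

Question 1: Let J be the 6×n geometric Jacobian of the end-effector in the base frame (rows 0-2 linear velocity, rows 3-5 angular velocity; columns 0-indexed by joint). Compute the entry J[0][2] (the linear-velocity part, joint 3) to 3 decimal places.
axis z_2 = (0.7071,-0.7071,0.0000); lever o_n−o_2 = (1.7424,5.9850,1.4641)
cross product → J_v[:, 2] = (-1.0353,-1.0353,5.4641)
J_ω[:, 2] = z_2
entry J[0][2] = -1.0353

-1.035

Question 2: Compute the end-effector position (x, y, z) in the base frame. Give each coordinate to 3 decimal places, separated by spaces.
after link 1: o_1 = (0.0000, 0.0000, 0.0000)
after link 2: o_2 = (2.8284, 2.8284, 0.0000)
after link 3: o_3 = (4.1479, 2.7337, -0.5000)
after link 4: o_4 = (6.3386, 4.9244, -1.1340)
after link 5: o_5 = (4.5708, 8.8135, 1.4641)

4.571 8.813 1.464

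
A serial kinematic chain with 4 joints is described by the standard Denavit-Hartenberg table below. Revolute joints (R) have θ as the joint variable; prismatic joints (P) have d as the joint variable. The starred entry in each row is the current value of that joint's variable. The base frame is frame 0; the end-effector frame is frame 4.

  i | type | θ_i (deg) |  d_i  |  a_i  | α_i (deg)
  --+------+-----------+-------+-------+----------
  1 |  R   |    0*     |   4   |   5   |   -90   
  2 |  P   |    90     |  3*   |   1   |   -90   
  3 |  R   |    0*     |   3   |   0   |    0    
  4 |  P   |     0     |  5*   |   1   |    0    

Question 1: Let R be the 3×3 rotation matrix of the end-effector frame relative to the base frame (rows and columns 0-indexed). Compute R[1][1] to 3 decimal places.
End-effector y-axis (col 1 of R) = (-0.0000,-1.0000,-0.0000)
R[1][1] = -1.0000

-1.000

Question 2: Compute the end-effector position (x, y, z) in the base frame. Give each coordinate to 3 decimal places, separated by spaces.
after link 1: o_1 = (5.0000, 0.0000, 4.0000)
after link 2: o_2 = (5.0000, 3.0000, 3.0000)
after link 3: o_3 = (2.0000, 3.0000, 3.0000)
after link 4: o_4 = (-3.0000, 3.0000, 2.0000)

-3.000 3.000 2.000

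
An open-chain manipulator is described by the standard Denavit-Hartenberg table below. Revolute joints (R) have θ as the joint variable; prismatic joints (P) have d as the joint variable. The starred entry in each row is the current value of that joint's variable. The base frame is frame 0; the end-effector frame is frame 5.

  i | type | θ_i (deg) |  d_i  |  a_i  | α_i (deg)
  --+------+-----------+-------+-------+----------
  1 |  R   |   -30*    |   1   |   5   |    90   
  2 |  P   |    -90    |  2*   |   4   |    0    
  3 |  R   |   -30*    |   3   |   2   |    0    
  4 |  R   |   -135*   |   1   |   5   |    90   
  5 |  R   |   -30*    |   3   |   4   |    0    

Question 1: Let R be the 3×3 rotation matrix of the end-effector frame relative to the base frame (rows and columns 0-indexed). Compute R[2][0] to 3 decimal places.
0.837

End-effector x-axis (col 0 of R) = (0.0559,0.5451,0.8365)
R[2][0] = 0.8365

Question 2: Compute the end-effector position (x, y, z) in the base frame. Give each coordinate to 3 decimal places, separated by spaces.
after link 1: o_1 = (4.3301, -2.5000, 1.0000)
after link 2: o_2 = (3.3301, -4.2321, -3.0000)
after link 3: o_3 = (0.9641, -6.3301, -4.7321)
after link 4: o_4 = (-0.6566, -6.5491, 0.0976)
after link 5: o_5 = (2.0765, -5.8177, 4.2201)

2.076 -5.818 4.220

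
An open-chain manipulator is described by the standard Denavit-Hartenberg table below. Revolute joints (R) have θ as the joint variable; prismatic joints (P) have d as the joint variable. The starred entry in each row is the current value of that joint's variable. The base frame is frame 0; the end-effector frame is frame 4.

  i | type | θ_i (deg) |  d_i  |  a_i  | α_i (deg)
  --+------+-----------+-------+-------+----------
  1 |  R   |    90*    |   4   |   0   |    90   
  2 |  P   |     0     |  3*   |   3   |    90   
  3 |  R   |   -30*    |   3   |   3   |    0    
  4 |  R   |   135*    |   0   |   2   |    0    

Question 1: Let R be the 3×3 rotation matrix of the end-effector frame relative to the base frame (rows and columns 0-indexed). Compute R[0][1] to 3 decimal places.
-0.259

End-effector y-axis (col 1 of R) = (-0.2588,-0.9659,-0.0000)
R[0][1] = -0.2588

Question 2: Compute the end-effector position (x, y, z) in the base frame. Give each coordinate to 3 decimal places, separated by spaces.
3.432 5.080 1.000

after link 1: o_1 = (0.0000, 0.0000, 4.0000)
after link 2: o_2 = (3.0000, 3.0000, 4.0000)
after link 3: o_3 = (1.5000, 5.5981, 1.0000)
after link 4: o_4 = (3.4319, 5.0804, 1.0000)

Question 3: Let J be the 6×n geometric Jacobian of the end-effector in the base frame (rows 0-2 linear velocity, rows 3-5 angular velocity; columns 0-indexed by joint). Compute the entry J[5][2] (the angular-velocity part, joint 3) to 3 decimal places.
axis z_2 = (0.0000,-0.0000,-1.0000); lever o_n−o_2 = (0.4319,2.0804,-3.0000)
cross product → J_v[:, 2] = (2.0804,-0.4319,0.0000)
J_ω[:, 2] = z_2
entry J[5][2] = -1.0000

-1.000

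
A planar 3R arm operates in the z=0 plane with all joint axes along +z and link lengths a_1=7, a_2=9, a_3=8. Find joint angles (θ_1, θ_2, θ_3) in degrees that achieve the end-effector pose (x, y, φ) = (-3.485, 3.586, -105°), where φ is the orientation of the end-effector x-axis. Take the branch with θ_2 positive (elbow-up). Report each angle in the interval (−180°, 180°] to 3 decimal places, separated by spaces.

45.000 90.003 119.998

wrist centre = target − a_3·(cos φ, sin φ) = (-1.4144, 11.3134)
cos θ_2 = (129.9938−7²−9²)/(2·7·9) = -0.0000; θ_2 = 90.0028° (elbow-up)
β = atan2(11.3134,-1.4144) = 97.1264°; ψ = atan2(9.0000,6.9996) = 52.1268°
θ_1 = β − ψ = 44.9996°
θ_3 = φ − θ_1 − θ_2 = 119.9976° (wrapped to (-180°,180°])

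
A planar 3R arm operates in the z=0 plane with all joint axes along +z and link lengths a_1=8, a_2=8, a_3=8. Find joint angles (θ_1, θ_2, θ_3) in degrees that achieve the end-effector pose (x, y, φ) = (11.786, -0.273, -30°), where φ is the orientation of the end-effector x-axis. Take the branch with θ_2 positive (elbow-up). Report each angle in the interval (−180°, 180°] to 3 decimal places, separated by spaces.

wrist centre = target − a_3·(cos φ, sin φ) = (4.8578, 3.7270)
cos θ_2 = (37.4887−8²−8²)/(2·8·8) = -0.7071; θ_2 = 135.0010° (elbow-up)
β = atan2(3.7270,4.8578) = 37.4962°; ψ = atan2(5.6568,2.3430) = 67.5005°
θ_1 = β − ψ = -30.0044°
θ_3 = φ − θ_1 − θ_2 = -134.9967° (wrapped to (-180°,180°])

-30.004 135.001 -134.997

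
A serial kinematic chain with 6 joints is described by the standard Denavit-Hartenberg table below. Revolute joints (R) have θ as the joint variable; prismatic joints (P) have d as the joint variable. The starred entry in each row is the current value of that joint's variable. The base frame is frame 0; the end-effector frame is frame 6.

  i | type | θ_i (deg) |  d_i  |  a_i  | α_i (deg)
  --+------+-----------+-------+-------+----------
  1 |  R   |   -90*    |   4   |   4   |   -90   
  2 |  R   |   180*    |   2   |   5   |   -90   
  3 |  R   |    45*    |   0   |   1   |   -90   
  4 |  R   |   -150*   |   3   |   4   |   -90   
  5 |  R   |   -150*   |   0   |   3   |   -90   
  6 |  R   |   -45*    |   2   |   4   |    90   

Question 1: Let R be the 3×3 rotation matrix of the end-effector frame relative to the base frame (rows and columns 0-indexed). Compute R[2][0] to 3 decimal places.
End-effector x-axis (col 0 of R) = (-0.8750,0.3750,0.3062)
R[2][0] = 0.3062

0.306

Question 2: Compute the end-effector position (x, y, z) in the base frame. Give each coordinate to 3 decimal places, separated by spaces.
after link 1: o_1 = (0.0000, -4.0000, 4.0000)
after link 2: o_2 = (2.0000, 1.0000, 4.0000)
after link 3: o_3 = (1.2929, 1.7071, 4.0000)
after link 4: o_4 = (1.6211, -2.8637, 6.0000)
after link 5: o_5 = (-1.0306, -2.3334, 4.7010)
after link 6: o_6 = (-5.1430, -2.6705, 6.4257)

-5.143 -2.670 6.426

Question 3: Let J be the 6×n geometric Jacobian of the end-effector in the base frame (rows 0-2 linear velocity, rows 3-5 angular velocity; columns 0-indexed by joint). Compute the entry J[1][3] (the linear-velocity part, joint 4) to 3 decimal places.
1.715

axis z_3 = (-0.7071,-0.7071,0.0000); lever o_n−o_3 = (-6.4359,-4.3776,2.4257)
cross product → J_v[:, 3] = (-1.7152,1.7152,-1.4554)
J_ω[:, 3] = z_3
entry J[1][3] = 1.7152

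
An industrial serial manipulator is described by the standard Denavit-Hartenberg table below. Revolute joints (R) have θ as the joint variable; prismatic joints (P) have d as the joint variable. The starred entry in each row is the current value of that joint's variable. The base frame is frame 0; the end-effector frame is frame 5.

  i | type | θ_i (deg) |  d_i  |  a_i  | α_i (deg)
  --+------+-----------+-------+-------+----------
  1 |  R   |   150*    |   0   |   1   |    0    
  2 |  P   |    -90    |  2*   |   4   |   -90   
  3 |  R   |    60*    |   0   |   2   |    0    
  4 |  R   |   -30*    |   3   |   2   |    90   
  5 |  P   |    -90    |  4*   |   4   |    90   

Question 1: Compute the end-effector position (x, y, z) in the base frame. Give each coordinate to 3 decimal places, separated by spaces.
after link 1: o_1 = (-0.8660, 0.5000, 0.0000)
after link 2: o_2 = (1.1340, 3.9641, 2.0000)
after link 3: o_3 = (1.6340, 4.8301, 0.2679)
after link 4: o_4 = (-0.0981, 7.8301, -0.7321)
after link 5: o_5 = (4.3660, 7.5622, 2.7321)

4.366 7.562 2.732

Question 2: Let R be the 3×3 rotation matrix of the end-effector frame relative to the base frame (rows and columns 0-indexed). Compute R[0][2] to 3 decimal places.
-0.433

End-effector z-axis (col 2 of R) = (-0.4330,-0.7500,0.5000)
R[0][2] = -0.4330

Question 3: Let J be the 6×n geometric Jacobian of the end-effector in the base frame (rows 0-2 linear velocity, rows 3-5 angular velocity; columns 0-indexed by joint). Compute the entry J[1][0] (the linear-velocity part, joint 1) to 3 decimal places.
4.366

axis z_0 = ẑ; lever o_n−o_0 = (4.3660,7.5622,2.7321)
cross product → J_v[:, 0] = (-7.5622,4.3660,0.0000)
J_ω[:, 0] = z_0
entry J[1][0] = 4.3660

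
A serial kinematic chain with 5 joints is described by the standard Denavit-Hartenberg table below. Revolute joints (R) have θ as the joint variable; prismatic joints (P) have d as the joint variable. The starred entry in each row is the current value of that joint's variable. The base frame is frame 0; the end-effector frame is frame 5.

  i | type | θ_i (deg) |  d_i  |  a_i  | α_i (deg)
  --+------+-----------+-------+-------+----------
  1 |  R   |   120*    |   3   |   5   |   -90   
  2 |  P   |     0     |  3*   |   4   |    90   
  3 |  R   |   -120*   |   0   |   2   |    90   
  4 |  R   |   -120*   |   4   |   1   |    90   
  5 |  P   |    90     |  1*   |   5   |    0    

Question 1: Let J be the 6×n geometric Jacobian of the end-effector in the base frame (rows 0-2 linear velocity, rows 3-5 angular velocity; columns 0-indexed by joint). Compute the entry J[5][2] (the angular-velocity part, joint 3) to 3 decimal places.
axis z_2 = (0.0000,0.0000,1.0000); lever o_n−o_2 = (0.6340,-9.0000,-0.3660)
cross product → J_v[:, 2] = (9.0000,0.6340,-0.0000)
J_ω[:, 2] = z_2
entry J[5][2] = 1.0000

1.000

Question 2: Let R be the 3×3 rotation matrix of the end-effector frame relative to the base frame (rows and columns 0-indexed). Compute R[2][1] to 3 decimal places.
End-effector y-axis (col 1 of R) = (0.5000,-0.0000,0.8660)
R[2][1] = 0.8660

0.866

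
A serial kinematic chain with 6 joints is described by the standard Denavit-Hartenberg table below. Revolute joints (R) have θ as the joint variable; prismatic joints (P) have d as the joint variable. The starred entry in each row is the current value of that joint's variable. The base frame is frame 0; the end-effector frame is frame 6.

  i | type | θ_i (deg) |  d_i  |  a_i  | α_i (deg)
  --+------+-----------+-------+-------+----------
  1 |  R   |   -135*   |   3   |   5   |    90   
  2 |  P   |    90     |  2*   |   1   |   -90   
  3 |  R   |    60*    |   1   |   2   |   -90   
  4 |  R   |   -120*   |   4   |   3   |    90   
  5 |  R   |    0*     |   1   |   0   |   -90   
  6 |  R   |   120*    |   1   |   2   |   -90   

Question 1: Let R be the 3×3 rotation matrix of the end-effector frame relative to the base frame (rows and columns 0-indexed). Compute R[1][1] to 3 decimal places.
End-effector y-axis (col 1 of R) = (-0.3536,0.3536,0.8660)
R[1][1] = 0.3536

0.354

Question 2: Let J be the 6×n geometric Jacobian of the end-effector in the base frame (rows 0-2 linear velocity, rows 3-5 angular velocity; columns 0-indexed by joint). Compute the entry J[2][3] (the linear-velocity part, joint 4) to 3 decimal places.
axis z_3 = (0.3536,-0.3536,-0.8660); lever o_n−o_3 = (3.0272,-0.0601,-4.5131)
cross product → J_v[:, 3] = (1.5436,-1.0260,1.0490)
J_ω[:, 3] = z_3
entry J[2][3] = 1.0490

1.049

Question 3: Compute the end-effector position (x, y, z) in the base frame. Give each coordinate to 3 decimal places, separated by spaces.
after link 1: o_1 = (-3.5355, -3.5355, 3.0000)
after link 2: o_2 = (-4.9497, -2.1213, 4.0000)
after link 3: o_3 = (-3.0179, -2.6390, 5.0000)
after link 4: o_4 = (-0.6851, -1.2975, 0.7859)
after link 5: o_5 = (-1.5690, -1.1207, 0.3529)
after link 6: o_6 = (0.0093, -2.6990, 0.4869)

0.009 -2.699 0.487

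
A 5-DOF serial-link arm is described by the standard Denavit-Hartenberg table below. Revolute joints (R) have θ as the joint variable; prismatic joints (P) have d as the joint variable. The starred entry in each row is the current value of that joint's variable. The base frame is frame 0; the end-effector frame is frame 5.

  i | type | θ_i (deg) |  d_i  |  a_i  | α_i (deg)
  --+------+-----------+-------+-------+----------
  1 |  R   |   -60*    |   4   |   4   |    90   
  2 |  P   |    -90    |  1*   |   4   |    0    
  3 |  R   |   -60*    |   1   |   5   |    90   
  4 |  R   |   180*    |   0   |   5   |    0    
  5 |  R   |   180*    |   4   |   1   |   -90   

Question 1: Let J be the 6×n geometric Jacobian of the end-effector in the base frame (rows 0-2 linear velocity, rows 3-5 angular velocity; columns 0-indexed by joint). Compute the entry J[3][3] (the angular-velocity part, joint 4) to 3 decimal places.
-0.250

axis z_3 = (-0.2500,0.4330,0.8660); lever o_n−o_3 = (0.7321,-1.2679,5.4641)
cross product → J_v[:, 3] = (3.4641,2.0000,0.0000)
J_ω[:, 3] = z_3
entry J[3][3] = -0.2500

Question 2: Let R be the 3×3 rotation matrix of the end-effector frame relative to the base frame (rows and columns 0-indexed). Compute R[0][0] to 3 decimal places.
End-effector x-axis (col 0 of R) = (-0.4330,0.7500,-0.5000)
R[0][0] = -0.4330

-0.433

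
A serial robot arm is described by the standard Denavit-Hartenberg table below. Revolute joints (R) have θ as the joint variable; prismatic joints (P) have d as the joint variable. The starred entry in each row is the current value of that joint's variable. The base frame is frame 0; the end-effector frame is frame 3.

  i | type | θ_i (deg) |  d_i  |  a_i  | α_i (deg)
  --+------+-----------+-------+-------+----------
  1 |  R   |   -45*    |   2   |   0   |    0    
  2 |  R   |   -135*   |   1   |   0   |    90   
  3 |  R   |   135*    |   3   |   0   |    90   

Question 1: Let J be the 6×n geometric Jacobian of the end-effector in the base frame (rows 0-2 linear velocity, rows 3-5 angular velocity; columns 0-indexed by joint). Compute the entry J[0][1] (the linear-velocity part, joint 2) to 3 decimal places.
axis z_1 = (0.0000,0.0000,1.0000); lever o_n−o_1 = (-0.0000,3.0000,1.0000)
cross product → J_v[:, 1] = (-3.0000,-0.0000,0.0000)
J_ω[:, 1] = z_1
entry J[0][1] = -3.0000

-3.000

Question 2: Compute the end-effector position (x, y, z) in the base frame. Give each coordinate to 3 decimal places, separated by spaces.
after link 1: o_1 = (0.0000, 0.0000, 2.0000)
after link 2: o_2 = (0.0000, 0.0000, 3.0000)
after link 3: o_3 = (-0.0000, 3.0000, 3.0000)

-0.000 3.000 3.000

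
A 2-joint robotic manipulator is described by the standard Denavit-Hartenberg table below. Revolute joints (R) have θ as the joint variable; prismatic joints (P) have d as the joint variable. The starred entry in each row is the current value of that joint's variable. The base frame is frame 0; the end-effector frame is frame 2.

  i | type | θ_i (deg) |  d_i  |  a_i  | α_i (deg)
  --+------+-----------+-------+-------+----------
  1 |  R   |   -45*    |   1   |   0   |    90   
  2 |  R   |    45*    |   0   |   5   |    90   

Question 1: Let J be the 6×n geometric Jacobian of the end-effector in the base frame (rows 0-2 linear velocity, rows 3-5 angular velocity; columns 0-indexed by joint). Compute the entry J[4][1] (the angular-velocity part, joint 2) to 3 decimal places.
-0.707

axis z_1 = (-0.7071,-0.7071,0.0000); lever o_n−o_1 = (2.5000,-2.5000,3.5355)
cross product → J_v[:, 1] = (-2.5000,2.5000,3.5355)
J_ω[:, 1] = z_1
entry J[4][1] = -0.7071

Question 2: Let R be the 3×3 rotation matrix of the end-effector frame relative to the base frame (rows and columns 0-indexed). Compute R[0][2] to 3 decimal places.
End-effector z-axis (col 2 of R) = (0.5000,-0.5000,-0.7071)
R[0][2] = 0.5000

0.500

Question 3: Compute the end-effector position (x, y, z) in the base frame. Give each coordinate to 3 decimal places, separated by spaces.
2.500 -2.500 4.536

after link 1: o_1 = (0.0000, 0.0000, 1.0000)
after link 2: o_2 = (2.5000, -2.5000, 4.5355)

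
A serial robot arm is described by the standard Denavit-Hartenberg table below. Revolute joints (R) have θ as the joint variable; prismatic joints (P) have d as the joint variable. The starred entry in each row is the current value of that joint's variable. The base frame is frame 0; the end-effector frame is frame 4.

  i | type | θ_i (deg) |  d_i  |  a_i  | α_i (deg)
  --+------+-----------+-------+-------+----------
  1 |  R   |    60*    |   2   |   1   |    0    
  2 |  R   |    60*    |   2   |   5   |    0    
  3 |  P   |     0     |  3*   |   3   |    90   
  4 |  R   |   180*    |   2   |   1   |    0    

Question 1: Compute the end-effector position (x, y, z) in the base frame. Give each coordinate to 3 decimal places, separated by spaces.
after link 1: o_1 = (0.5000, 0.8660, 2.0000)
after link 2: o_2 = (-2.0000, 5.1962, 4.0000)
after link 3: o_3 = (-3.5000, 7.7942, 7.0000)
after link 4: o_4 = (-1.2679, 7.9282, 7.0000)

-1.268 7.928 7.000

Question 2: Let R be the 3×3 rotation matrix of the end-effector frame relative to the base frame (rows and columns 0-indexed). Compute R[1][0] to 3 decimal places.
End-effector x-axis (col 0 of R) = (0.5000,-0.8660,0.0000)
R[1][0] = -0.8660

-0.866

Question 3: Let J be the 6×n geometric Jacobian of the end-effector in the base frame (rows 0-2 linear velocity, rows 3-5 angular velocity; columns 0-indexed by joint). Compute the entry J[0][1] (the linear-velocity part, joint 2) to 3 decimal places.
axis z_1 = (0.0000,0.0000,1.0000); lever o_n−o_1 = (-1.7679,7.0622,5.0000)
cross product → J_v[:, 1] = (-7.0622,-1.7679,0.0000)
J_ω[:, 1] = z_1
entry J[0][1] = -7.0622

-7.062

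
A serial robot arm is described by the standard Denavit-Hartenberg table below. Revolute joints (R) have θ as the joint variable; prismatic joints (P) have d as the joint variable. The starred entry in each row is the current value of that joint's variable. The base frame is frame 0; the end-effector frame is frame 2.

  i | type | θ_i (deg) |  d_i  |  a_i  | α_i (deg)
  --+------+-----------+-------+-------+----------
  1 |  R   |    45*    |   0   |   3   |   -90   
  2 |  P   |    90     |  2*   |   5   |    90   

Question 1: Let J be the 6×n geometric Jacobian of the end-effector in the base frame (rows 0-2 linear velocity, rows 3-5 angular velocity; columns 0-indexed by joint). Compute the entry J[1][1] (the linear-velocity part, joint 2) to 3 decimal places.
0.707

prismatic axis z_1 = (-0.7071,0.7071,0.0000)
J_v[:, 1] = z_1; J_ω[:, 1] = (0,0,0)
entry J[1][1] = 0.7071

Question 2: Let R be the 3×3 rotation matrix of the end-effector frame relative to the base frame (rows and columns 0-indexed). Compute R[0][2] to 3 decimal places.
0.707

End-effector z-axis (col 2 of R) = (0.7071,0.7071,0.0000)
R[0][2] = 0.7071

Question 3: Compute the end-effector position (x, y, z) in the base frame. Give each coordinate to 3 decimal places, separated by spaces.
after link 1: o_1 = (2.1213, 2.1213, 0.0000)
after link 2: o_2 = (0.7071, 3.5355, -5.0000)

0.707 3.536 -5.000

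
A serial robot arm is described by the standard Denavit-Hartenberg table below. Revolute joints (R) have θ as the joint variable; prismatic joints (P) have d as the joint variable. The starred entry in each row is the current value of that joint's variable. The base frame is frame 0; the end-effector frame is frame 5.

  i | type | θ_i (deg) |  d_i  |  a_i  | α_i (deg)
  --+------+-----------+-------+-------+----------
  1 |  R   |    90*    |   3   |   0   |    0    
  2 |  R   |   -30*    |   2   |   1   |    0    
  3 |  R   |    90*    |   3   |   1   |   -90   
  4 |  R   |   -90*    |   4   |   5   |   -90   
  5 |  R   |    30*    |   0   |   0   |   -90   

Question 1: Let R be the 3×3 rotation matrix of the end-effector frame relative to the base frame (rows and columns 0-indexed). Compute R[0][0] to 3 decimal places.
End-effector x-axis (col 0 of R) = (0.2500,0.4330,0.8660)
R[0][0] = 0.2500

0.250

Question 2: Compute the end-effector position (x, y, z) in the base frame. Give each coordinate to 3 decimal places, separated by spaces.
-2.366 -2.098 13.000

after link 1: o_1 = (0.0000, 0.0000, 3.0000)
after link 2: o_2 = (0.5000, 0.8660, 5.0000)
after link 3: o_3 = (-0.3660, 1.3660, 8.0000)
after link 4: o_4 = (-2.3660, -2.0981, 13.0000)
after link 5: o_5 = (-2.3660, -2.0981, 13.0000)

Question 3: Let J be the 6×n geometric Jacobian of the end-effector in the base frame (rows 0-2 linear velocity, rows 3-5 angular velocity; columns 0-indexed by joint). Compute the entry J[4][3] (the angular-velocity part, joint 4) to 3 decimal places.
-0.866

axis z_3 = (-0.5000,-0.8660,0.0000); lever o_n−o_3 = (-2.0000,-3.4641,5.0000)
cross product → J_v[:, 3] = (-4.3301,2.5000,-0.0000)
J_ω[:, 3] = z_3
entry J[4][3] = -0.8660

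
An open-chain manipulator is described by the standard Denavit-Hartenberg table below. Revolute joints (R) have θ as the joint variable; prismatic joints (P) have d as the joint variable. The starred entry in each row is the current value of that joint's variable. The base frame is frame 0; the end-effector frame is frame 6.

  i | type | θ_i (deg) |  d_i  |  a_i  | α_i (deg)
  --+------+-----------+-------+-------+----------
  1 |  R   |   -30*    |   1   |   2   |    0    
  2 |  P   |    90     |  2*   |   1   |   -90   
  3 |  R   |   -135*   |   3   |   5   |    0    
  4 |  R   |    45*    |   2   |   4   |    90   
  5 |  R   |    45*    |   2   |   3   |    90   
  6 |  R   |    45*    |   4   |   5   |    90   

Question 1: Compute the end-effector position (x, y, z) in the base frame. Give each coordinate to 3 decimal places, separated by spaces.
-8.186 -4.593 17.985

after link 1: o_1 = (1.7321, -1.0000, 1.0000)
after link 2: o_2 = (2.2321, -0.1340, 3.0000)
after link 3: o_3 = (-2.1338, -1.6958, 6.5355)
after link 4: o_4 = (-3.8658, -0.6958, 10.5355)
after link 5: o_5 = (-6.7030, -1.3672, 12.6569)
after link 6: o_6 = (-8.1863, -4.5933, 17.9853)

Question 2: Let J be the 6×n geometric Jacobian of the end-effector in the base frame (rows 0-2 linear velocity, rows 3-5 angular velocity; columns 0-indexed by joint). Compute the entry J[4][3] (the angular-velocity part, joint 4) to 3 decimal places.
0.500

axis z_3 = (-0.8660,0.5000,0.0000); lever o_n−o_3 = (-6.0525,-2.8975,11.4497)
cross product → J_v[:, 3] = (5.7249,9.9158,5.5355)
J_ω[:, 3] = z_3
entry J[4][3] = 0.5000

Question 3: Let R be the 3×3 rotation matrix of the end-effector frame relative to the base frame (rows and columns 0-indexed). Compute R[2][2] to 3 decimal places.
End-effector z-axis (col 2 of R) = (-0.0795,0.8624,0.5000)
R[2][2] = 0.5000

0.500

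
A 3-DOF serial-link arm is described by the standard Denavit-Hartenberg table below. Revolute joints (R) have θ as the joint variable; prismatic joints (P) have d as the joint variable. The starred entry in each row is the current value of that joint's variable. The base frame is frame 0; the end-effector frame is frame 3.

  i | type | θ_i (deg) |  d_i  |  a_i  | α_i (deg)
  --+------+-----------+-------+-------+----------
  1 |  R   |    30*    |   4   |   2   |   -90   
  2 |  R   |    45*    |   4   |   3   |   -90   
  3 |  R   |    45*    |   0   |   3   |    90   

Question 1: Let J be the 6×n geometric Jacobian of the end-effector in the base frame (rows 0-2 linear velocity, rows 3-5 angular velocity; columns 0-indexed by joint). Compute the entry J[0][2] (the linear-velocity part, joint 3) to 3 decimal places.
axis z_2 = (-0.6124,-0.3536,-0.7071); lever o_n−o_2 = (2.3597,-1.0871,-1.5000)
cross product → J_v[:, 2] = (-0.2384,-2.5871,1.5000)
J_ω[:, 2] = z_2
entry J[0][2] = -0.2384

-0.238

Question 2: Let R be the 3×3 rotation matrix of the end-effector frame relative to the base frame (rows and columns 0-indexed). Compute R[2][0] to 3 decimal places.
End-effector x-axis (col 0 of R) = (0.7866,-0.3624,-0.5000)
R[2][0] = -0.5000

-0.500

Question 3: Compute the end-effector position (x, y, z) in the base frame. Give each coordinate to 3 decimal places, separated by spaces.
3.929 4.438 0.379

after link 1: o_1 = (1.7321, 1.0000, 4.0000)
after link 2: o_2 = (1.5692, 5.5248, 1.8787)
after link 3: o_3 = (3.9289, 4.4376, 0.3787)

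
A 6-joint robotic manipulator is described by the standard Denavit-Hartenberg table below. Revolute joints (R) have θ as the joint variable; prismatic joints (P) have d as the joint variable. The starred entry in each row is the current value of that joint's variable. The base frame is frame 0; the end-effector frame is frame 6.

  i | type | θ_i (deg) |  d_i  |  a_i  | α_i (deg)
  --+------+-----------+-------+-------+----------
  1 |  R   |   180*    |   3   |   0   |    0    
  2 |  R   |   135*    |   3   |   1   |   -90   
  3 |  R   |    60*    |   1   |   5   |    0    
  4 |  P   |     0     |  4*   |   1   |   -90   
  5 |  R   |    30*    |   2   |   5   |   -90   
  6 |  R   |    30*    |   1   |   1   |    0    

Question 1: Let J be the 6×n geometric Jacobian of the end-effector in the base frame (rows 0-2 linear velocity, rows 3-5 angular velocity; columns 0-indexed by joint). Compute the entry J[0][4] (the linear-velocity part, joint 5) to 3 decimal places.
-4.582

axis z_4 = (-0.6124,0.6124,-0.5000); lever o_n−o_4 = (-1.9856,-3.3871,-4.7165)
cross product → J_v[:, 4] = (-4.5818,-1.8955,3.2901)
J_ω[:, 4] = z_4
entry J[0][4] = -4.5818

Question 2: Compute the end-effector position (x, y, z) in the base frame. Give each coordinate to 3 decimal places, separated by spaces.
4.378 -2.680 -3.913

after link 1: o_1 = (0.0000, 0.0000, 3.0000)
after link 2: o_2 = (0.7071, -0.7071, 6.0000)
after link 3: o_3 = (3.1820, -1.7678, 1.6699)
after link 4: o_4 = (6.3640, 0.7071, 0.8038)
after link 5: o_5 = (4.9024, -1.3668, -3.9462)
after link 6: o_6 = (4.3784, -2.6800, -3.9127)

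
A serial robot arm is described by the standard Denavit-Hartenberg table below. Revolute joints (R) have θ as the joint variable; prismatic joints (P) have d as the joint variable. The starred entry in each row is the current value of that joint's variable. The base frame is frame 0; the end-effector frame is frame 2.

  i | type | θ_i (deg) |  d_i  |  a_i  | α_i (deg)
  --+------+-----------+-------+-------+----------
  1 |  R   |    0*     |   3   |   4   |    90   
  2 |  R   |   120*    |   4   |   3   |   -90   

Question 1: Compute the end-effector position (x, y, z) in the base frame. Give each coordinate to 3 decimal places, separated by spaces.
after link 1: o_1 = (4.0000, 0.0000, 3.0000)
after link 2: o_2 = (2.5000, -4.0000, 5.5981)

2.500 -4.000 5.598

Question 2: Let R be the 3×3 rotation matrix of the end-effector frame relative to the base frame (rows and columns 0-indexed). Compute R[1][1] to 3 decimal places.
End-effector y-axis (col 1 of R) = (-0.0000,1.0000,-0.0000)
R[1][1] = 1.0000

1.000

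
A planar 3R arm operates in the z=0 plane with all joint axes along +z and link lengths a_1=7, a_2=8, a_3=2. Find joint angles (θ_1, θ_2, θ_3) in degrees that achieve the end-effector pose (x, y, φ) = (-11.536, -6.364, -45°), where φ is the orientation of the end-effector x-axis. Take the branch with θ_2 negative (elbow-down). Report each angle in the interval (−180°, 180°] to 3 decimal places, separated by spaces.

-135.005 -44.991 134.996

wrist centre = target − a_3·(cos φ, sin φ) = (-12.9502, -4.9498)
cos θ_2 = (192.2084−7²−8²)/(2·7·8) = 0.7072; θ_2 = -44.9910° (elbow-down)
β = atan2(-4.9498,-12.9502) = -159.0823°; ψ = atan2(-5.6560,12.6577) = -24.0769°
θ_1 = β − ψ = -135.0054°
θ_3 = φ − θ_1 − θ_2 = 134.9964° (wrapped to (-180°,180°])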